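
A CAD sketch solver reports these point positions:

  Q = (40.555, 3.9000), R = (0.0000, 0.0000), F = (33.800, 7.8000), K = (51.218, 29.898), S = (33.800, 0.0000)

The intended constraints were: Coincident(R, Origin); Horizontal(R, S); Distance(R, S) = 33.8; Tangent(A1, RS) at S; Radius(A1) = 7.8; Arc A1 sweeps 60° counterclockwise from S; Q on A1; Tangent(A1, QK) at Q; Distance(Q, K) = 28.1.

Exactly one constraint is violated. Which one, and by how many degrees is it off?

Tangent(A1, QK) at Q — off by 7.70°.

R = (0.00, 0.00) ✓; R.y = 0.00, S.y = 0.00 ✓; |RS| = 33.80 ✓; ∠(FS, SR) = 90.00° ✓; |FS| = 7.800 ✓; bearing(F→Q) − bearing(F→S) = 60.00° ✓; |FQ| = 7.800 ✓; ∠(FQ, QK) = 82.30° ✗; |QK| = 28.10 ✓.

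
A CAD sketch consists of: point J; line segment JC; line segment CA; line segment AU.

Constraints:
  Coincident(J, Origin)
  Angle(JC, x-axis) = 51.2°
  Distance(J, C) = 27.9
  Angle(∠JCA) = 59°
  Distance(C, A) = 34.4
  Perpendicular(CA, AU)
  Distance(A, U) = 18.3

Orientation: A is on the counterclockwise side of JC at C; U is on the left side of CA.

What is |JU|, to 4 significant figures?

20.80

J is at the origin; JC runs at 51.2° with length 27.9, so C = 27.9·(cos 51.2°, sin 51.2°) = (17.48, 21.74). ∠JCA = 59.0°, so CA runs at 51.2° + (180° − 59.0°) = 172.2° from the x-axis; with |CA| = 34.4, A = C + 34.4·(cos 172.2°, sin 172.2°) = (-16.60, 26.41). The perpendicularity gives AU at right angles to CA; with |AU| = 18.3 on the left of CA, U = A + 18.3·(-0.1357, -0.9907) = (-19.08, 8.281). Then |JU| = |U − J| = 20.80.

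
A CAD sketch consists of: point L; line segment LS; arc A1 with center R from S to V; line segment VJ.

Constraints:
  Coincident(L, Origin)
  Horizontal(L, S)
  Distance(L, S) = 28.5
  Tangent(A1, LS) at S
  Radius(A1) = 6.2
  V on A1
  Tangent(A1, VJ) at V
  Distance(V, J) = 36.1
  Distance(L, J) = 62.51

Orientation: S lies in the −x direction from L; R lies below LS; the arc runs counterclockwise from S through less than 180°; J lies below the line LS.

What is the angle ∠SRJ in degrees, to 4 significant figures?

138.9°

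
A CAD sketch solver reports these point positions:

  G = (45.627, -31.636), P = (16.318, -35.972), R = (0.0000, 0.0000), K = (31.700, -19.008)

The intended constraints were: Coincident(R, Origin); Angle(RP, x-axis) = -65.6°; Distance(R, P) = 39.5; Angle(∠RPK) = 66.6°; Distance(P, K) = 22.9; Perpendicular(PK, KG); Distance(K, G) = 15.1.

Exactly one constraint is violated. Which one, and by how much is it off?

Distance(K, G) = 15.1 — off by 3.70.

R = (0.00, 0.00) ✓; RP at -65.60° ✓; |RP| = 39.50 ✓; ∠RPK = 66.60° ✓; |PK| = 22.90 ✓; ∠(PK, KG) = 90.00° ✓; |KG| = 18.80 ✗.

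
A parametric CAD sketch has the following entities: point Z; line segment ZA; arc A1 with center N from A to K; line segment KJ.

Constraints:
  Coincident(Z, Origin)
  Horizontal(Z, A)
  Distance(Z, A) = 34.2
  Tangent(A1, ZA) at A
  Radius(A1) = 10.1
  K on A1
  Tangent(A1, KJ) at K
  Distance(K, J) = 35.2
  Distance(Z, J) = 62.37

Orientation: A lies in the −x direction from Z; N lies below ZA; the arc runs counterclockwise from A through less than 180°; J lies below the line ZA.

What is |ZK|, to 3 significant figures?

45.5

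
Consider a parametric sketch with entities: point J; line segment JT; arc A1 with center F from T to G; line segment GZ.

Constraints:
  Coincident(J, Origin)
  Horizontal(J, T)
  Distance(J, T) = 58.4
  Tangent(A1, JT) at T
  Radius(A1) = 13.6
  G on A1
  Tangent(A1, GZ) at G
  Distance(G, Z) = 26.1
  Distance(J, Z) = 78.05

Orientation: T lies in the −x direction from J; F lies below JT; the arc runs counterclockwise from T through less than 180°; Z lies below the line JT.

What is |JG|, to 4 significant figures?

73.56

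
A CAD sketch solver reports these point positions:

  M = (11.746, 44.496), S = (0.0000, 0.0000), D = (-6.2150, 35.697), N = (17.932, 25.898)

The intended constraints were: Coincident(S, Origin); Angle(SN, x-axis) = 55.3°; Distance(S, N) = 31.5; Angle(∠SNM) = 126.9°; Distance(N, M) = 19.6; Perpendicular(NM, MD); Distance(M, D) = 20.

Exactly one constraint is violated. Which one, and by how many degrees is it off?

Perpendicular(NM, MD) — off by 7.70°.

S = (0.00, 0.00) ✓; SN at 55.30° ✓; |SN| = 31.50 ✓; ∠SNM = 126.9° ✓; |NM| = 19.60 ✓; ∠(NM, MD) = 97.70° ✗; |MD| = 20.00 ✓.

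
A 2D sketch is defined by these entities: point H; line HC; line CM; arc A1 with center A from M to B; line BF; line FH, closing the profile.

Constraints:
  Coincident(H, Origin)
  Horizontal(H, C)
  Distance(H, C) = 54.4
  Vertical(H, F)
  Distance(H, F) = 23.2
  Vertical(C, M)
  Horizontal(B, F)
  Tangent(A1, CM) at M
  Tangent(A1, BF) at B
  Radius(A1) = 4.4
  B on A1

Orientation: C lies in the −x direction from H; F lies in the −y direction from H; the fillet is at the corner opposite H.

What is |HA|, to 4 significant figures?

53.42

H is at the origin; HC is horizontal with |HC| = 54.4 and C on the −x side, so C = (-54.40, 0.000). HF is vertical with |HF| = 23.2 and F on the −y side, so F = (0.000, -23.20). The virtual corner opposite H is at (-54.40, -23.20). Tangency of A1 to CM means the radius AM is perpendicular to CM and since A1 is tangent to BF there, AB ⟂ BF, with radius 4.4, so the center A sits 4.4 in from both sides at A = (-50.00, -18.80). Then |HA| = |A − H| = 53.42.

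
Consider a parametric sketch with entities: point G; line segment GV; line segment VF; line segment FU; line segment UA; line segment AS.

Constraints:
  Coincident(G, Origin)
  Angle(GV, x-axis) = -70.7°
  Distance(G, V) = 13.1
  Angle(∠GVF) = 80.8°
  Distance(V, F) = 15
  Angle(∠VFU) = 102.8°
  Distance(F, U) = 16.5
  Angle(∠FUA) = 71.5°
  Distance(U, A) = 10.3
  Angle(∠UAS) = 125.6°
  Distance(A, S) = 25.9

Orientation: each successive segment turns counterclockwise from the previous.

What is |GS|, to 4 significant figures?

21.36

G is at the origin; GV runs at -70.7° with length 13.1, so V = (4.330, -12.36). ∠GVF = 80.8° gives VF at 28.50° from the x-axis; with |VF| = 15.0, F = (17.51, -5.206). ∠VFU = 102.8° gives FU at 105.7° from the x-axis; with |FU| = 16.5, U = (13.05, 10.68). ∠FUA = 71.5° gives UA at -145.8° from the x-axis; with |UA| = 10.3, A = (4.528, 4.889). ∠UAS = 125.6° gives AS at -91.40° from the x-axis; with |AS| = 25.9, S = (3.895, -21.00). Then |GS| = |S − G| = 21.36.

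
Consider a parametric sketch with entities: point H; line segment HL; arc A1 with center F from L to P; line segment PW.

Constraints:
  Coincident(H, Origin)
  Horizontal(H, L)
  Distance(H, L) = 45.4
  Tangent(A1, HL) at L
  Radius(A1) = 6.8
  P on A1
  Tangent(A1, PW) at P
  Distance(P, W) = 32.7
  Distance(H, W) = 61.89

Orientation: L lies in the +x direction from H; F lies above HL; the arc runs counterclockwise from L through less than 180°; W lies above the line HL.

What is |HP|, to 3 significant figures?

52.7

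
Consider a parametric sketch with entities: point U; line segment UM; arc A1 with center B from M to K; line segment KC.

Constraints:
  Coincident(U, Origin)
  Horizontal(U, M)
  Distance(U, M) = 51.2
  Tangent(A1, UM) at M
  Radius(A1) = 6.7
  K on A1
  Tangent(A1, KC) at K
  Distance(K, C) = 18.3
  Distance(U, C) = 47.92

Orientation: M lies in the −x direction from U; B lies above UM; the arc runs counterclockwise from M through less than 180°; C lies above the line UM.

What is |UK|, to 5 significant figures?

44.940

U is at the origin; U and M share the same y with |UM| = 51.2 and M on the −x side, so M = (-51.200, 0.0000). Since A1 is tangent to UM there, BM ⟂ UM, so B = M + (0, 6.7) = (-51.200, 6.7000). Since BK ⟂ KC (tangency), |BC| = √(6.7² + 18.3²) = 19.488 regardless of where K sits on A1. So C lies on both circle(U, 47.92) and circle(B, 19.488); the above-UM intersection is C = (-41.655, 23.690). K is the foot of the tangent from C: K = (-44.587, 5.6265).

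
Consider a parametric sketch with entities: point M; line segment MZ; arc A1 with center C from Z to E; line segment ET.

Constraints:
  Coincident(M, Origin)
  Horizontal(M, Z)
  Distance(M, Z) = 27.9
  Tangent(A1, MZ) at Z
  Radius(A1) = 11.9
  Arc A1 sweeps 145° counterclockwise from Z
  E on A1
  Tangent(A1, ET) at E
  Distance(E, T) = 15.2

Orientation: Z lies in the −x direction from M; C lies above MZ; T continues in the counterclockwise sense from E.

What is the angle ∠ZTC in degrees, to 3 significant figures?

6.45°

M is at the origin; MZ is horizontal with |MZ| = 27.9 and Z on the −x side, so Z = (-27.9, 0.00). The tangent condition forces CZ to be normal to MZ, so C = Z + (0, 11.9) = (-27.9, 11.9). On A1, Z sits at bearing -90° from C; a 145° counterclockwise sweep puts E at bearing 55°, so E = C + 11.9·(cos 55°, sin 55°) = (-21.1, 21.6). Tangency of A1 to ET means the radius CE is perpendicular to ET, so ET runs along (−sin 55°, cos 55°); with |ET| = 15.2, T = (-33.5, 30.4). Then cos ∠ZTC = TZ·TC / (|TZ||TC|), giving 6.45°.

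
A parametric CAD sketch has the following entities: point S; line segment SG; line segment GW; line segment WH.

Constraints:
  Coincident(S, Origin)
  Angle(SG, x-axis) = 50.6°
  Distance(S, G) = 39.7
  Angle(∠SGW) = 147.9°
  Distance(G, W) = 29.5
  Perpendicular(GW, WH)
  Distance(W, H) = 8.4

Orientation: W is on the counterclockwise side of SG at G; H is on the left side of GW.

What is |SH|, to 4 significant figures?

64.39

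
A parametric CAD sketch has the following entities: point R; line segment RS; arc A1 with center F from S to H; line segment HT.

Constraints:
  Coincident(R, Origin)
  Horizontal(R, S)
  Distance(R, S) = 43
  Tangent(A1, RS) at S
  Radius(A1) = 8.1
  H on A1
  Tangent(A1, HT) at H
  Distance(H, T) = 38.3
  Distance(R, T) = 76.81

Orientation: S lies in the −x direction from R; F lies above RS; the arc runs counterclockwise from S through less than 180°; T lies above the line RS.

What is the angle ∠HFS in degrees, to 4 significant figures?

137.0°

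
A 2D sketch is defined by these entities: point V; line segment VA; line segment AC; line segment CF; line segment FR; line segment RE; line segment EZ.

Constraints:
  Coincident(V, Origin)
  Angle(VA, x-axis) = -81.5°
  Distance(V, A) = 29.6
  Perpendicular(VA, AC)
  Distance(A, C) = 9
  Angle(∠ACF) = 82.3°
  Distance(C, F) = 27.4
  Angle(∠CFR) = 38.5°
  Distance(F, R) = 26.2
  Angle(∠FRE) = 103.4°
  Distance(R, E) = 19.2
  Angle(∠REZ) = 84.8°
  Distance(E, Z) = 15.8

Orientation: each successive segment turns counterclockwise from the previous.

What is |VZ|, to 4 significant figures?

30.38

V is at the origin; VA runs at -81.5° with length 29.6, so A = (4.375, -29.27). VA is perpendicular to AC, so AC runs at 8.500°; with |AC| = 9.0, C = (13.28, -27.94). ∠ACF = 82.3° gives CF at 106.2° from the x-axis; with |CF| = 27.4, F = (5.632, -1.633). ∠CFR = 38.5° gives FR at -112.3° from the x-axis; with |FR| = 26.2, R = (-4.310, -25.87). ∠FRE = 103.4° gives RE at -35.70° from the x-axis; with |RE| = 19.2, E = (11.28, -37.08). ∠REZ = 84.8° gives EZ at 59.50° from the x-axis; with |EZ| = 15.8, Z = (19.30, -23.46). Then |VZ| = |Z − V| = 30.38.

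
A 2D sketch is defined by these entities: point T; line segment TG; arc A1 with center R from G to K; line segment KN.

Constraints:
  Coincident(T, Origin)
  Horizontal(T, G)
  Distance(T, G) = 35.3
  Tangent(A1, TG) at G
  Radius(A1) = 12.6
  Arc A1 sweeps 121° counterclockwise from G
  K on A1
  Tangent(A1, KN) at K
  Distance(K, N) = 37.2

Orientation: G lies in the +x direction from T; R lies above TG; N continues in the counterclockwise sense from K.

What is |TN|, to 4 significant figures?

57.66

T is at the origin; TG is horizontal with |TG| = 35.3 and G on the +x side, so G = (35.30, 0.000). A1 meets TG tangentially, so RG is at right angles to TG, so R = G + (0, 12.6) = (35.30, 12.60). On A1, G sits at bearing -90° from R; a 121° counterclockwise sweep puts K at bearing 31°, so K = R + 12.6·(cos 31°, sin 31°) = (46.10, 19.09). Tangency of A1 to KN means the radius RK is perpendicular to KN, so KN runs along (−sin 31°, cos 31°); with |KN| = 37.2, N = (26.94, 50.98). Then |TN| = |N − T| = 57.66.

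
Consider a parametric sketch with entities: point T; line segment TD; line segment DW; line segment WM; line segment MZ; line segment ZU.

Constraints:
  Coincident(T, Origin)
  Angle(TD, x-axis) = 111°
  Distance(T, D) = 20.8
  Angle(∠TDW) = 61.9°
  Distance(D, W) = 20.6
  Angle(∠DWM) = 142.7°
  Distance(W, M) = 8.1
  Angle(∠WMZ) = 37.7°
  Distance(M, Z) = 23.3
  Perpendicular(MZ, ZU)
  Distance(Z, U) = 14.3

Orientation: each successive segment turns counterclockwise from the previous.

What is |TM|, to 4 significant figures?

21.86

T is at the origin; TD runs at 111.0° with length 20.8, so D = (-7.454, 19.42). ∠TDW = 61.9° gives DW at -130.9° from the x-axis; with |DW| = 20.6, W = (-20.94, 3.848). ∠DWM = 142.7° gives WM at -93.60° from the x-axis; with |WM| = 8.1, M = (-21.45, -4.236). Then |TM| = |M − T| = 21.86.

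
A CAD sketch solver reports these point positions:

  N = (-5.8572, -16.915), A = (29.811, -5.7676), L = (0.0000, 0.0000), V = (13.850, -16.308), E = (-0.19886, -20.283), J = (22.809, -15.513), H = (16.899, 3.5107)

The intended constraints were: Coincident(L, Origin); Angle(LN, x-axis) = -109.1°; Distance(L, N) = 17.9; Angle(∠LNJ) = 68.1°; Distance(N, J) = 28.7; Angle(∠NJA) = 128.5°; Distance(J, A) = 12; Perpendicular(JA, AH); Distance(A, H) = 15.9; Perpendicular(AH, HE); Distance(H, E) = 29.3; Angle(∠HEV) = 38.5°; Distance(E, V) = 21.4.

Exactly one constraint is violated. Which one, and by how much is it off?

Distance(E, V) = 21.4 — off by 6.80.

L = (0.00, 0.00) ✓; LN at -109.1° ✓; |LN| = 17.90 ✓; ∠LNJ = 68.10° ✓; |NJ| = 28.70 ✓; ∠NJA = 128.5° ✓; |JA| = 12.00 ✓; ∠(JA, AH) = 90.00° ✓; |AH| = 15.90 ✓; ∠(AH, HE) = 90.00° ✓; |HE| = 29.30 ✓; ∠HEV = 38.50° ✓; |EV| = 14.60 ✗.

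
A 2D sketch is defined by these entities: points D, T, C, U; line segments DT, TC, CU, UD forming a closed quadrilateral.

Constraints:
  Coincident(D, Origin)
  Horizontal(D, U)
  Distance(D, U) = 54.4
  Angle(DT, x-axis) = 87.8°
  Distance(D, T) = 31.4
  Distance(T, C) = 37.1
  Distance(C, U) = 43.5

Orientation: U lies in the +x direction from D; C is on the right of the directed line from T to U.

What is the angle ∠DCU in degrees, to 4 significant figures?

152.8°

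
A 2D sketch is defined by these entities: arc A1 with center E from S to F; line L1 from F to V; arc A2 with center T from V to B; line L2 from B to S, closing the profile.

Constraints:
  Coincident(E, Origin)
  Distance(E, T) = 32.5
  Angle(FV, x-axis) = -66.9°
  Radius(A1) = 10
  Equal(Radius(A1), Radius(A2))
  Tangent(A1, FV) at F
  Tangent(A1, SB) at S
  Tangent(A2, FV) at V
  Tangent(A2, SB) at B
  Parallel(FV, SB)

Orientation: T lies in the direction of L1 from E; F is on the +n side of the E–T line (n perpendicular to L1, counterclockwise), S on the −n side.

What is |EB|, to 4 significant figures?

34.00

Tangency of A1 to both parallel lines with radius 10.0 puts F and S at E ± 10.0·n: F = (9.198, 3.923), S = (-9.198, -3.923). Equal radii place V and B the same way about T: V = T + 10.0·n = (21.95, -25.97), B = T − 10.0·n = (3.553, -33.82). Then |EB| = |B − E| = 34.00.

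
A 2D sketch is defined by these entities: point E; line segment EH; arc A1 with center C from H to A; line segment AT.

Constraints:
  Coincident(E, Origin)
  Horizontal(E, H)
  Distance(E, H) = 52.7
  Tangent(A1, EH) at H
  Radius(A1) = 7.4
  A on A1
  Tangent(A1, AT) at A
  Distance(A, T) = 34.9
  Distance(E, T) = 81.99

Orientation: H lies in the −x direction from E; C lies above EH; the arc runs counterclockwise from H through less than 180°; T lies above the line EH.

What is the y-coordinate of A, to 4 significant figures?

12.86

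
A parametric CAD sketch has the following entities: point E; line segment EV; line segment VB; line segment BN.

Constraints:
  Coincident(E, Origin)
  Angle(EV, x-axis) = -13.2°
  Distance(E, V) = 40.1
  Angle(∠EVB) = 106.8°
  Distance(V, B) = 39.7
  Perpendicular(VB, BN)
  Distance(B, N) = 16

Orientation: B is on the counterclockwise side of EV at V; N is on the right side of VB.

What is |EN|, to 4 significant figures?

74.76

∠EVB = 106.8°, so VB runs at -13.2° + (180° − 106.8°) = 60.00° from the x-axis; with |VB| = 39.7, B = V + 39.7·(cos 60.00°, sin 60.00°) = (58.89, 25.22). The perpendicularity gives BN at right angles to VB; with |BN| = 16.0 on the right of VB, N = B + 16.0·(0.8660, -0.5000) = (72.75, 17.22). Then |EN| = |N − E| = 74.76.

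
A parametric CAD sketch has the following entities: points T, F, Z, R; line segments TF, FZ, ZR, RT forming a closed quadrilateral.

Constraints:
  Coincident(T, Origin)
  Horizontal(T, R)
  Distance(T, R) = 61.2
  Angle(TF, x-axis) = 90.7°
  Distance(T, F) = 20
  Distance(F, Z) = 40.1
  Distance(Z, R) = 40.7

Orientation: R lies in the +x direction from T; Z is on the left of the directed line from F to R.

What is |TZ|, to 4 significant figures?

50.17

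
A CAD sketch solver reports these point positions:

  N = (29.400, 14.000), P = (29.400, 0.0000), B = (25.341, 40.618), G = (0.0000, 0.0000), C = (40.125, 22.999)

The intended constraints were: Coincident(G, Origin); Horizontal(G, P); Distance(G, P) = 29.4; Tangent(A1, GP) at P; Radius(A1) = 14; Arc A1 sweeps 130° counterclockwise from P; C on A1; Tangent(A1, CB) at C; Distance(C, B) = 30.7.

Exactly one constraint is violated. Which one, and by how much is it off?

Distance(C, B) = 30.7 — off by 7.70.

G = (0.00, 0.00) ✓; G.y = 0.00, P.y = 0.00 ✓; |GP| = 29.40 ✓; ∠(NP, PG) = 90.00° ✓; |NP| = 14.00 ✓; bearing(N→C) − bearing(N→P) = 130.0° ✓; |NC| = 14.00 ✓; ∠(NC, CB) = 90.00° ✓; |CB| = 23.00 ✗.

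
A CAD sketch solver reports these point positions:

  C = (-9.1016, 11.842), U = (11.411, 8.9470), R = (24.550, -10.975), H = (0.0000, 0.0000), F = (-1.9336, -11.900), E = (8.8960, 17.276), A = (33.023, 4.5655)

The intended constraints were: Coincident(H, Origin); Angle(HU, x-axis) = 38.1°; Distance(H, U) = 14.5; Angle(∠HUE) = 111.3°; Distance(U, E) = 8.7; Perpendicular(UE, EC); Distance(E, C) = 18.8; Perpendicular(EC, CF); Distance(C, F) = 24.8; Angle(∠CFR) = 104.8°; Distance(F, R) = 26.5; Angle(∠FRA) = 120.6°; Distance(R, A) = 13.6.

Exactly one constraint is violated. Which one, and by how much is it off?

Distance(R, A) = 13.6 — off by 4.10.

H = (0.00, 0.00) ✓; HU at 38.10° ✓; |HU| = 14.50 ✓; ∠HUE = 111.3° ✓; |UE| = 8.700 ✓; ∠(UE, EC) = 90.00° ✓; |EC| = 18.80 ✓; ∠(EC, CF) = 90.00° ✓; |CF| = 24.80 ✓; ∠CFR = 104.8° ✓; |FR| = 26.50 ✓; ∠FRA = 120.6° ✓; |RA| = 17.70 ✗.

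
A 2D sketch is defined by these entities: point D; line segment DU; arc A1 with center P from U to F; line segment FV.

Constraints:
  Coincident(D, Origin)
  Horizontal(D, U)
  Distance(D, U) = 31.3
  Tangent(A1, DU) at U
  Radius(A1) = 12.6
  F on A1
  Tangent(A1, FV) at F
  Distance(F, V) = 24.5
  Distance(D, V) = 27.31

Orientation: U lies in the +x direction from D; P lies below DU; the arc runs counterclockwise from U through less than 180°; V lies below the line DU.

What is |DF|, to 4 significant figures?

21.51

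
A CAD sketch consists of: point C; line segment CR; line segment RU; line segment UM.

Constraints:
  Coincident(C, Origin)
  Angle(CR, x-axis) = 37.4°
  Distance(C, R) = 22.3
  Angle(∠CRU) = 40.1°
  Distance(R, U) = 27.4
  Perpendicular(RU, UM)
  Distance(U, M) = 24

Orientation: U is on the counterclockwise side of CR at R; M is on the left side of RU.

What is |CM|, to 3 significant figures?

14.1

∠CRU = 40.1°, so RU runs at 37.4° + (180° − 40.1°) = 177° from the x-axis; with |RU| = 27.4, U = R + 27.4·(cos 177°, sin 177°) = (-9.65, 14.8). The perpendicularity gives UM at right angles to RU; with |UM| = 24.0 on the left of RU, M = U + 24.0·(-0.0471, -0.999) = (-10.8, -9.14). Then |CM| = |M − C| = 14.1.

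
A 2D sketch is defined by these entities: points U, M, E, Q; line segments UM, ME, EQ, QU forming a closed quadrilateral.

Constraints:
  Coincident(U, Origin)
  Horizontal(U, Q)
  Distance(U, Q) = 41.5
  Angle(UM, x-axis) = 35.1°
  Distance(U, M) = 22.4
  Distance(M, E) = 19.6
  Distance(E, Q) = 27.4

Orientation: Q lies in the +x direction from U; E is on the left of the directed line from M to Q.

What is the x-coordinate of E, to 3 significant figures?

32.9

U is at the origin; UQ is horizontal with |UQ| = 41.5 and Q in +x, so Q = (41.5, 0). UM runs at 35.1° with |UM| = 22.4, so M = (18.3, 12.9). E is determined by |ME| = 19.6 and |EQ| = 27.4 together: it lies at the intersection of circle(M, 19.6) and circle(Q, 27.4). With |MQ| = 26.5, the foot of the radical line on MQ is 6.34 from M and the perpendicular offset is √(19.6² − 6.34²) = 18.5. Taking the left-of-MQ solution: E = (32.9, 26.0).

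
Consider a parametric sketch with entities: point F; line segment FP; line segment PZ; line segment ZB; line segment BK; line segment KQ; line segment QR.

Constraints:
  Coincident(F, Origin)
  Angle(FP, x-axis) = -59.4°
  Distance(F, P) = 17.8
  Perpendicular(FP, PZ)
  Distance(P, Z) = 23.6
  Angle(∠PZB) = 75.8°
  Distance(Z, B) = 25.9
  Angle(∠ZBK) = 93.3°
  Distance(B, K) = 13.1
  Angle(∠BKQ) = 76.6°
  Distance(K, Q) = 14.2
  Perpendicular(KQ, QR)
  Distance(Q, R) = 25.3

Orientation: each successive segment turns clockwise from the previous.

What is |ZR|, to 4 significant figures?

22.31

F is at the origin; FP runs at -59.4° with length 17.8, so P = (9.061, -15.32). FP is perpendicular to PZ, so PZ runs at -149.4°; with |PZ| = 23.6, Z = (-11.25, -27.33). ∠PZB = 75.8° gives ZB at 106.4° from the x-axis; with |ZB| = 25.9, B = (-18.57, -2.488). ∠ZBK = 93.3° gives BK at 19.70° from the x-axis; with |BK| = 13.1, K = (-6.232, 1.928). ∠BKQ = 76.6° gives KQ at -83.70° from the x-axis; with |KQ| = 14.2, Q = (-4.674, -12.19). KQ ⟂ QR, so QR runs at -173.7°; with |QR| = 25.3, R = (-29.82, -14.96). Then |ZR| = |R − Z| = 22.31.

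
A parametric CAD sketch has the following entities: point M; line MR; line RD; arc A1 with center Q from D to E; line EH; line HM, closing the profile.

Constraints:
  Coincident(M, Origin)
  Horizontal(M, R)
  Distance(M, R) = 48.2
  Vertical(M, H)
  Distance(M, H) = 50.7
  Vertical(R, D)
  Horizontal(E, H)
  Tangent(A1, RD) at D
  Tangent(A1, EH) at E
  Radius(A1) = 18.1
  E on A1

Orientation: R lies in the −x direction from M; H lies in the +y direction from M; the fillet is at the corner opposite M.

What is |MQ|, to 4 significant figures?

44.37

M is at the origin; MR is horizontal with |MR| = 48.2 and R on the −x side, so R = (-48.20, 0.000). M and H share the same x with |MH| = 50.7 and H on the +y side, so H = (0.000, 50.70). The virtual corner opposite M is at (-48.20, 50.70). The tangent condition forces QD to be normal to RD and A1 meets EH tangentially, so QE is at right angles to EH, with radius 18.1, so the center Q sits 18.1 in from both sides at Q = (-30.10, 32.60). Then |MQ| = |Q − M| = 44.37.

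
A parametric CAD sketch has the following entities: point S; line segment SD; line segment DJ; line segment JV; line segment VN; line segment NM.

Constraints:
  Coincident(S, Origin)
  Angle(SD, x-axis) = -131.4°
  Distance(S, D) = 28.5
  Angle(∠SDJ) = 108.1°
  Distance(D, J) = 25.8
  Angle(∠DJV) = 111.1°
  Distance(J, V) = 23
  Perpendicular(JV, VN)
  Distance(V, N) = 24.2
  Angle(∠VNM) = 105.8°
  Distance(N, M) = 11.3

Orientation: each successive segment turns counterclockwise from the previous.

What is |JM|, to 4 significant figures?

29.85

S is at the origin; SD runs at -131.4° with length 28.5, so D = (-18.85, -21.38). ∠SDJ = 108.1° gives DJ at -59.50° from the x-axis; with |DJ| = 25.8, J = (-5.753, -43.61). ∠DJV = 111.1° gives JV at 9.400° from the x-axis; with |JV| = 23.0, V = (16.94, -39.85). JV is perpendicular to VN, so VN runs at 99.40°; with |VN| = 24.2, N = (12.99, -15.98). ∠VNM = 105.8° gives NM at 173.6° from the x-axis; with |NM| = 11.3, M = (1.756, -14.72). Then |JM| = |M − J| = 29.85.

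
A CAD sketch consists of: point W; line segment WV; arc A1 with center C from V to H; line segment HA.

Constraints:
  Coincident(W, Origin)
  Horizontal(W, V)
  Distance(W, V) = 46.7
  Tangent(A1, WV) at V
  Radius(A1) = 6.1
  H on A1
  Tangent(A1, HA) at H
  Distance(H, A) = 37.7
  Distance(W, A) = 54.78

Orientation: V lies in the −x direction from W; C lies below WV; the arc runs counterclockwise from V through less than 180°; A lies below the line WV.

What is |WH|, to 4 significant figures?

52.87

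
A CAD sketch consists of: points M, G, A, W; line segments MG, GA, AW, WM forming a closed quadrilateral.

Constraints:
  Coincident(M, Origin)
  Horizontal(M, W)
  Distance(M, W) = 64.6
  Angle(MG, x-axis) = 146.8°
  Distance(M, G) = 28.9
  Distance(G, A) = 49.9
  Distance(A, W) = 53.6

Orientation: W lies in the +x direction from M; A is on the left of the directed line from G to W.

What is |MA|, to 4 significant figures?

40.20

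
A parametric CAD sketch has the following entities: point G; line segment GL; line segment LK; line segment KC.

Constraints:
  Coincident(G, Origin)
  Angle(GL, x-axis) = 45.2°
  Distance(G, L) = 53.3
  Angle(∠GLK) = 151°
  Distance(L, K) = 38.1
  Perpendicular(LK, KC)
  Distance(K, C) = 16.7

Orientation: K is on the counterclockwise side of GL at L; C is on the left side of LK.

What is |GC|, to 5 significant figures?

85.209

G is at the origin; GL runs at 45.2° with length 53.3, so L = 53.3·(cos 45.2°, sin 45.2°) = (37.557, 37.820). ∠GLK = 151.0°, so LK runs at 45.2° + (180° − 151.0°) = 74.200° from the x-axis; with |LK| = 38.1, K = L + 38.1·(cos 74.200°, sin 74.200°) = (47.931, 74.481). LK is perpendicular to KC; with |KC| = 16.7 on the left of LK, C = K + 16.7·(-0.96222, 0.27228) = (31.862, 79.028). Then |GC| = |C − G| = 85.209.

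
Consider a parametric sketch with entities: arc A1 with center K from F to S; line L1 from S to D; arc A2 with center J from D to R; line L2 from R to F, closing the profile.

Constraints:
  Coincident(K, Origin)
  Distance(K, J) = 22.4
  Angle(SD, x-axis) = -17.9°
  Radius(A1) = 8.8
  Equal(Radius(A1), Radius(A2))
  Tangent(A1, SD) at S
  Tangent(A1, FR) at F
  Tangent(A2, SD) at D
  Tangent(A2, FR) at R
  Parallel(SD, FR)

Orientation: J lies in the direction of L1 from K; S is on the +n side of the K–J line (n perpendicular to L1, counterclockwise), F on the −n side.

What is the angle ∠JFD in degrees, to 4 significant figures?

16.71°

Tangency of A1 to both parallel lines with radius 8.8 puts S and F at K ± 8.8·n: S = (2.705, 8.374), F = (-2.705, -8.374). Equal radii place D and R the same way about J: D = J + 8.8·n = (24.02, 1.489), R = J − 8.8·n = (18.61, -15.26). Then cos ∠JFD = FJ·FD / (|FJ||FD|), giving 16.71°.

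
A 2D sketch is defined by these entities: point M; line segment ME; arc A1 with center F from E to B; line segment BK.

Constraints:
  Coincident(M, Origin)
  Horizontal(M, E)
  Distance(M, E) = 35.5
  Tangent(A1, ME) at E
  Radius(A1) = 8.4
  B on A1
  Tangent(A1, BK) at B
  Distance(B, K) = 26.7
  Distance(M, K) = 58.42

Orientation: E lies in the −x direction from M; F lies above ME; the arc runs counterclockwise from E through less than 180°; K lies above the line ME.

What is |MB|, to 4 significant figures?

32.67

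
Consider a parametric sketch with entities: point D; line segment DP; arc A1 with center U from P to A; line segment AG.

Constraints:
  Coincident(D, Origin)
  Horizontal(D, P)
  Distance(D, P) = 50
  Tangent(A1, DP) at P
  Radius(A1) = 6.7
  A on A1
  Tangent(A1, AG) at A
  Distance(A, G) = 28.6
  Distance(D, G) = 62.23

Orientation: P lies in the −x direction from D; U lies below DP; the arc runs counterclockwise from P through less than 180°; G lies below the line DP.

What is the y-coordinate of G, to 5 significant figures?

-36.066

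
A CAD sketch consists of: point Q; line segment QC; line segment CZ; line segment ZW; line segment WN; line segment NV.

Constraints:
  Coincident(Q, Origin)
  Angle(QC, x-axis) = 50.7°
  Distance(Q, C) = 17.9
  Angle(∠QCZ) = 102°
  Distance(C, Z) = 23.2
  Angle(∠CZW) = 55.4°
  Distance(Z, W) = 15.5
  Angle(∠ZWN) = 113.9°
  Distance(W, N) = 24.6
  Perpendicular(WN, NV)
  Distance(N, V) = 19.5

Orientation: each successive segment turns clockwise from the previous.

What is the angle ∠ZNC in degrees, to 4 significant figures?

26.01°

Q is at the origin; QC runs at 50.7° with length 17.9, so C = (11.34, 13.85). ∠QCZ = 102.0° gives CZ at -27.30° from the x-axis; with |CZ| = 23.2, Z = (31.95, 3.211). ∠CZW = 55.4° gives ZW at -151.9° from the x-axis; with |ZW| = 15.5, W = (18.28, -4.090). ∠ZWN = 113.9° gives WN at 142.0° from the x-axis; with |WN| = 24.6, N = (-1.105, 11.06). Then cos ∠ZNC = NZ·NC / (|NZ||NC|), giving 26.01°.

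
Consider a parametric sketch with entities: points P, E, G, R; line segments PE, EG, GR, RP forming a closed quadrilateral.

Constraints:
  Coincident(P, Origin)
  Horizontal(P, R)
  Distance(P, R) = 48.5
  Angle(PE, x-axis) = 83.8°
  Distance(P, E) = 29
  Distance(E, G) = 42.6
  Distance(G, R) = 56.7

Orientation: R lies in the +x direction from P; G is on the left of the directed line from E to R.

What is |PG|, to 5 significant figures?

66.305

P is at the origin; P and R share the same y with |PR| = 48.5 and R in +x, so R = (48.5, 0). PE runs at 83.8° with |PE| = 29.0, so E = (3.1320, 28.830). G is determined by |EG| = 42.6 and |GR| = 56.7 together: it lies at the intersection of circle(E, 42.6) and circle(R, 56.7). With |ER| = 53.754, the foot of the radical line on ER is 13.853 from E and the perpendicular offset is √(42.6² − 13.853²) = 40.285. Taking the left-of-ER solution: G = (36.430, 55.401).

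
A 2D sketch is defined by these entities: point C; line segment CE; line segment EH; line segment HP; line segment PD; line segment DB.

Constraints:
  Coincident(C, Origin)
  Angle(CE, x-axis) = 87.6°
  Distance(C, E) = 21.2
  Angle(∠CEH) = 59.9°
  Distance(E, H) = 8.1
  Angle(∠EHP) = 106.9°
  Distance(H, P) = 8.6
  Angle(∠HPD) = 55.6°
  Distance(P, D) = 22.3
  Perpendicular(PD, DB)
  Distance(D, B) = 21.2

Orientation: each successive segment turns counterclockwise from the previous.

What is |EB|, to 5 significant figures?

19.182

C is at the origin; CE runs at 87.6° with length 21.2, so E = (0.88776, 21.181). ∠CEH = 59.9° gives EH at -152.30° from the x-axis; with |EH| = 8.1, H = (-6.2839, 17.416). ∠EHP = 106.9° gives HP at -79.200° from the x-axis; with |HP| = 8.6, P = (-4.6724, 8.9685). ∠HPD = 55.6° gives PD at 45.200° from the x-axis; with |PD| = 22.3, D = (11.041, 24.792). PD is perpendicular to DB, so DB runs at 135.20°; with |DB| = 21.2, B = (-4.0020, 39.730). Then |EB| = |B − E| = 19.182.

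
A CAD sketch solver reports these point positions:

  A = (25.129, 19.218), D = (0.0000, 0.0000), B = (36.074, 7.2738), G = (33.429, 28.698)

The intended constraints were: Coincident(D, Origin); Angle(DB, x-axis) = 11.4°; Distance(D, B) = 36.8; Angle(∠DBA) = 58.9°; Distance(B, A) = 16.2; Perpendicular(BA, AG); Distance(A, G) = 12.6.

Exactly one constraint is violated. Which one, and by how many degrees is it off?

Perpendicular(BA, AG) — off by 6.30°.

D = (0.00, 0.00) ✓; DB at 11.40° ✓; |DB| = 36.80 ✓; ∠DBA = 58.90° ✓; |BA| = 16.20 ✓; ∠(BA, AG) = 83.70° ✗; |AG| = 12.60 ✓.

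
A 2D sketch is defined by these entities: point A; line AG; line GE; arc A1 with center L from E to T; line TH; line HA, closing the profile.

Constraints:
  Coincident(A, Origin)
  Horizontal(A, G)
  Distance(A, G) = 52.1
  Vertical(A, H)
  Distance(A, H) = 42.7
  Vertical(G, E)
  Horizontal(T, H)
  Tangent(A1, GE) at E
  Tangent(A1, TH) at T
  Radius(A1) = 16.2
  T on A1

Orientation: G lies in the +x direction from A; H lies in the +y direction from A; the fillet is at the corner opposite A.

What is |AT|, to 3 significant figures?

55.8

The virtual corner opposite A is at (52.1, 42.7). Tangency of A1 to GE means the radius LE is perpendicular to GE and the tangent condition forces LT to be normal to TH, with radius 16.2, so the center L sits 16.2 in from both sides at L = (35.9, 26.5). That places the tangent points at E = (52.1, 26.5) on GE and T = (35.9, 42.7) on TH. Then |AT| = |T − A| = 55.8.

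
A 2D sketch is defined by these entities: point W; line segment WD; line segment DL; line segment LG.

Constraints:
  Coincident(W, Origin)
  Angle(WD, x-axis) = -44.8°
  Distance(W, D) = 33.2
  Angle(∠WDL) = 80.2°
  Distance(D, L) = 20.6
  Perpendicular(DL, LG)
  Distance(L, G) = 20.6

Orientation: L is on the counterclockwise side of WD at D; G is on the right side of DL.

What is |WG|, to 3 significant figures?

55.4

W is at the origin; WD runs at -44.8° with length 33.2, so D = 33.2·(cos -44.8°, sin -44.8°) = (23.6, -23.4). ∠WDL = 80.2°, so DL runs at -44.8° + (180° − 80.2°) = 55.0° from the x-axis; with |DL| = 20.6, L = D + 20.6·(cos 55.0°, sin 55.0°) = (35.4, -6.52). The perpendicularity gives LG at right angles to DL; with |LG| = 20.6 on the right of DL, G = L + 20.6·(0.819, -0.574) = (52.2, -18.3). Then |WG| = |G − W| = 55.4.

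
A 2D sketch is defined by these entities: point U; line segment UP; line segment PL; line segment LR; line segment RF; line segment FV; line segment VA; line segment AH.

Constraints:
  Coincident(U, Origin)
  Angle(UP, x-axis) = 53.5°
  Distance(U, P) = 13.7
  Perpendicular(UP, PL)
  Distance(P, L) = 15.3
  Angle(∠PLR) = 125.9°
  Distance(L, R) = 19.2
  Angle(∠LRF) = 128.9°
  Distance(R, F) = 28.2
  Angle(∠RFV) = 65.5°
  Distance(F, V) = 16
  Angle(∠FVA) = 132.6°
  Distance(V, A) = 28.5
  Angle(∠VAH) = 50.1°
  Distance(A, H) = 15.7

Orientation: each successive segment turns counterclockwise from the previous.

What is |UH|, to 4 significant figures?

17.95

∠FVA = 132.6° gives VA at 50.60° from the x-axis; with |VA| = 28.5, A = (1.370, 10.95). ∠VAH = 50.1° gives AH at -179.5° from the x-axis; with |AH| = 15.7, H = (-14.33, 10.81). Then |UH| = |H − U| = 17.95.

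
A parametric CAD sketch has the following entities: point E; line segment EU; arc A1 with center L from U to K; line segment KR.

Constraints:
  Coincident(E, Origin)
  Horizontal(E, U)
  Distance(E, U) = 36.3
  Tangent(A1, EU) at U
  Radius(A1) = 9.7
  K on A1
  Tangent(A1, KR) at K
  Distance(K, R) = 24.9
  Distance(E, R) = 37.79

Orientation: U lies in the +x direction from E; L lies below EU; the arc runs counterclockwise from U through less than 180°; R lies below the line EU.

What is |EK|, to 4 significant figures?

27.88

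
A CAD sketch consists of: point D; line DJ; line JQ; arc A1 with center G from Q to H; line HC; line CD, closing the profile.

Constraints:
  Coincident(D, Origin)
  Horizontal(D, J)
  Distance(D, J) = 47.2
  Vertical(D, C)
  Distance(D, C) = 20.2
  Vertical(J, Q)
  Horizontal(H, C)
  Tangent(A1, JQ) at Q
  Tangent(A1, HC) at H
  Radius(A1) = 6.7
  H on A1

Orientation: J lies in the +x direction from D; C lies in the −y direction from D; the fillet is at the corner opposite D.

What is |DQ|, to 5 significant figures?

49.093

The virtual corner opposite D is at (47.200, -20.200). Tangency of A1 to JQ means the radius GQ is perpendicular to JQ and tangency of A1 to HC means the radius GH is perpendicular to HC, with radius 6.7, so the center G sits 6.7 in from both sides at G = (40.500, -13.500). That places the tangent points at Q = (47.200, -13.500) on JQ and H = (40.500, -20.200) on HC. Then |DQ| = |Q − D| = 49.093.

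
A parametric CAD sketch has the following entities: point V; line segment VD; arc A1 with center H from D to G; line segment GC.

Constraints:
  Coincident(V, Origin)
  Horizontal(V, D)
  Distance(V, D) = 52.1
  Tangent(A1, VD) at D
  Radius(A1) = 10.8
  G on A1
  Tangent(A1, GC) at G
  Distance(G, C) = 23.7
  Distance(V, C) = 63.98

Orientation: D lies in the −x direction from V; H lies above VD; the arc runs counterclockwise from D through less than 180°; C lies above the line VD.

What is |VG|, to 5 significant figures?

45.009

Checks: V = (0.00, 0.00) ✓; |HG| = 10.80 ✓; ∠(HG, GC) = 90.00° ✓; |GC| = 23.70 ✓; |VC| = 63.98 ✓.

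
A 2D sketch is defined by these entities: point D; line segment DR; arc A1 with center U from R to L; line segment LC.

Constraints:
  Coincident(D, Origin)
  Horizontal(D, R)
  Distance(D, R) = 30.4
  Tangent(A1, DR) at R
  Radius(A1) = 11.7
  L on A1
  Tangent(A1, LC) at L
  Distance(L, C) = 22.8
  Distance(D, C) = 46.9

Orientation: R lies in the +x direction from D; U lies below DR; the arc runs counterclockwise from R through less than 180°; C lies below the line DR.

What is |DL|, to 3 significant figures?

25.5

Checks: D = (0.00, 0.00) ✓; |UL| = 11.70 ✓; ∠(UL, LC) = 90.00° ✓; |LC| = 22.80 ✓; |DC| = 46.90 ✓.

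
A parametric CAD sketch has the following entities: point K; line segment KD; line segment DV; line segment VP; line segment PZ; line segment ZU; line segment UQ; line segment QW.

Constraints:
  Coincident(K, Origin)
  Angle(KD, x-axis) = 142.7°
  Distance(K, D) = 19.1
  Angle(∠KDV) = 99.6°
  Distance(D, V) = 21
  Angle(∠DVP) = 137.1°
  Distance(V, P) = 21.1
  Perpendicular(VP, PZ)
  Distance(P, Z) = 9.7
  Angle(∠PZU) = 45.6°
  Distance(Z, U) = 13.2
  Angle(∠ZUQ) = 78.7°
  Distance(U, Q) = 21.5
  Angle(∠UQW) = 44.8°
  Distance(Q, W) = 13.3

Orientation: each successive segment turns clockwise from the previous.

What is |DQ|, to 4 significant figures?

51.78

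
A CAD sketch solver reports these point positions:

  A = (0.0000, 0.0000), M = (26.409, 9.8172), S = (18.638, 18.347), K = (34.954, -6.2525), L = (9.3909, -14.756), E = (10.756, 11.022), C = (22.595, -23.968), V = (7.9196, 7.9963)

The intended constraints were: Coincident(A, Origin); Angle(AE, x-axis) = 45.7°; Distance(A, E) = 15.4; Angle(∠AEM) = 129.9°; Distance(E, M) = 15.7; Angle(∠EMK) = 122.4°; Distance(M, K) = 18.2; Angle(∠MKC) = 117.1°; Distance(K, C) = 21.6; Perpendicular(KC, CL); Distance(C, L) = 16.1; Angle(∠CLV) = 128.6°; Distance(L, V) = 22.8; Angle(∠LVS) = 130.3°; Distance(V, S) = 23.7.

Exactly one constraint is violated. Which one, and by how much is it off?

Distance(V, S) = 23.7 — off by 8.80.

A = (0.00, 0.00) ✓; AE at 45.70° ✓; |AE| = 15.40 ✓; ∠AEM = 129.9° ✓; |EM| = 15.70 ✓; ∠EMK = 122.4° ✓; |MK| = 18.20 ✓; ∠MKC = 117.1° ✓; |KC| = 21.60 ✓; ∠(KC, CL) = 90.00° ✓; |CL| = 16.10 ✓; ∠CLV = 128.6° ✓; |LV| = 22.80 ✓; ∠LVS = 130.3° ✓; |VS| = 14.90 ✗.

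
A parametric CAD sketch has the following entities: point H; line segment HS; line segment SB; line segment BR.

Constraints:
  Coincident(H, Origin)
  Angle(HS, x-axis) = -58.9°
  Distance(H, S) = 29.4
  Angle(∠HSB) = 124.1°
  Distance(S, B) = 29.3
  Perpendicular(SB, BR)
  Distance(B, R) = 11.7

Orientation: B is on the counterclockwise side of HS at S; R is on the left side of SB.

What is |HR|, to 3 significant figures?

47.5

H is at the origin; HS runs at -58.9° with length 29.4, so S = 29.4·(cos -58.9°, sin -58.9°) = (15.2, -25.2). ∠HSB = 124.1°, so SB runs at -58.9° + (180° − 124.1°) = -3.00° from the x-axis; with |SB| = 29.3, B = S + 29.3·(cos -3.00°, sin -3.00°) = (44.4, -26.7). The perpendicularity gives BR at right angles to SB; with |BR| = 11.7 on the left of SB, R = B + 11.7·(0.0523, 0.999) = (45.1, -15.0). Then |HR| = |R − H| = 47.5.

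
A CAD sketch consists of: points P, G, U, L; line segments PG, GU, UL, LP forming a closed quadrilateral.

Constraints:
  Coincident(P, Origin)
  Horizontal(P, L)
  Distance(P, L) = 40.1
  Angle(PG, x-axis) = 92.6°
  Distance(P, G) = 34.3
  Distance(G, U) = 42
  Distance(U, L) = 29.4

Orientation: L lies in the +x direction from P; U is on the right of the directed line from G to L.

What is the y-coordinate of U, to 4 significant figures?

-5.731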